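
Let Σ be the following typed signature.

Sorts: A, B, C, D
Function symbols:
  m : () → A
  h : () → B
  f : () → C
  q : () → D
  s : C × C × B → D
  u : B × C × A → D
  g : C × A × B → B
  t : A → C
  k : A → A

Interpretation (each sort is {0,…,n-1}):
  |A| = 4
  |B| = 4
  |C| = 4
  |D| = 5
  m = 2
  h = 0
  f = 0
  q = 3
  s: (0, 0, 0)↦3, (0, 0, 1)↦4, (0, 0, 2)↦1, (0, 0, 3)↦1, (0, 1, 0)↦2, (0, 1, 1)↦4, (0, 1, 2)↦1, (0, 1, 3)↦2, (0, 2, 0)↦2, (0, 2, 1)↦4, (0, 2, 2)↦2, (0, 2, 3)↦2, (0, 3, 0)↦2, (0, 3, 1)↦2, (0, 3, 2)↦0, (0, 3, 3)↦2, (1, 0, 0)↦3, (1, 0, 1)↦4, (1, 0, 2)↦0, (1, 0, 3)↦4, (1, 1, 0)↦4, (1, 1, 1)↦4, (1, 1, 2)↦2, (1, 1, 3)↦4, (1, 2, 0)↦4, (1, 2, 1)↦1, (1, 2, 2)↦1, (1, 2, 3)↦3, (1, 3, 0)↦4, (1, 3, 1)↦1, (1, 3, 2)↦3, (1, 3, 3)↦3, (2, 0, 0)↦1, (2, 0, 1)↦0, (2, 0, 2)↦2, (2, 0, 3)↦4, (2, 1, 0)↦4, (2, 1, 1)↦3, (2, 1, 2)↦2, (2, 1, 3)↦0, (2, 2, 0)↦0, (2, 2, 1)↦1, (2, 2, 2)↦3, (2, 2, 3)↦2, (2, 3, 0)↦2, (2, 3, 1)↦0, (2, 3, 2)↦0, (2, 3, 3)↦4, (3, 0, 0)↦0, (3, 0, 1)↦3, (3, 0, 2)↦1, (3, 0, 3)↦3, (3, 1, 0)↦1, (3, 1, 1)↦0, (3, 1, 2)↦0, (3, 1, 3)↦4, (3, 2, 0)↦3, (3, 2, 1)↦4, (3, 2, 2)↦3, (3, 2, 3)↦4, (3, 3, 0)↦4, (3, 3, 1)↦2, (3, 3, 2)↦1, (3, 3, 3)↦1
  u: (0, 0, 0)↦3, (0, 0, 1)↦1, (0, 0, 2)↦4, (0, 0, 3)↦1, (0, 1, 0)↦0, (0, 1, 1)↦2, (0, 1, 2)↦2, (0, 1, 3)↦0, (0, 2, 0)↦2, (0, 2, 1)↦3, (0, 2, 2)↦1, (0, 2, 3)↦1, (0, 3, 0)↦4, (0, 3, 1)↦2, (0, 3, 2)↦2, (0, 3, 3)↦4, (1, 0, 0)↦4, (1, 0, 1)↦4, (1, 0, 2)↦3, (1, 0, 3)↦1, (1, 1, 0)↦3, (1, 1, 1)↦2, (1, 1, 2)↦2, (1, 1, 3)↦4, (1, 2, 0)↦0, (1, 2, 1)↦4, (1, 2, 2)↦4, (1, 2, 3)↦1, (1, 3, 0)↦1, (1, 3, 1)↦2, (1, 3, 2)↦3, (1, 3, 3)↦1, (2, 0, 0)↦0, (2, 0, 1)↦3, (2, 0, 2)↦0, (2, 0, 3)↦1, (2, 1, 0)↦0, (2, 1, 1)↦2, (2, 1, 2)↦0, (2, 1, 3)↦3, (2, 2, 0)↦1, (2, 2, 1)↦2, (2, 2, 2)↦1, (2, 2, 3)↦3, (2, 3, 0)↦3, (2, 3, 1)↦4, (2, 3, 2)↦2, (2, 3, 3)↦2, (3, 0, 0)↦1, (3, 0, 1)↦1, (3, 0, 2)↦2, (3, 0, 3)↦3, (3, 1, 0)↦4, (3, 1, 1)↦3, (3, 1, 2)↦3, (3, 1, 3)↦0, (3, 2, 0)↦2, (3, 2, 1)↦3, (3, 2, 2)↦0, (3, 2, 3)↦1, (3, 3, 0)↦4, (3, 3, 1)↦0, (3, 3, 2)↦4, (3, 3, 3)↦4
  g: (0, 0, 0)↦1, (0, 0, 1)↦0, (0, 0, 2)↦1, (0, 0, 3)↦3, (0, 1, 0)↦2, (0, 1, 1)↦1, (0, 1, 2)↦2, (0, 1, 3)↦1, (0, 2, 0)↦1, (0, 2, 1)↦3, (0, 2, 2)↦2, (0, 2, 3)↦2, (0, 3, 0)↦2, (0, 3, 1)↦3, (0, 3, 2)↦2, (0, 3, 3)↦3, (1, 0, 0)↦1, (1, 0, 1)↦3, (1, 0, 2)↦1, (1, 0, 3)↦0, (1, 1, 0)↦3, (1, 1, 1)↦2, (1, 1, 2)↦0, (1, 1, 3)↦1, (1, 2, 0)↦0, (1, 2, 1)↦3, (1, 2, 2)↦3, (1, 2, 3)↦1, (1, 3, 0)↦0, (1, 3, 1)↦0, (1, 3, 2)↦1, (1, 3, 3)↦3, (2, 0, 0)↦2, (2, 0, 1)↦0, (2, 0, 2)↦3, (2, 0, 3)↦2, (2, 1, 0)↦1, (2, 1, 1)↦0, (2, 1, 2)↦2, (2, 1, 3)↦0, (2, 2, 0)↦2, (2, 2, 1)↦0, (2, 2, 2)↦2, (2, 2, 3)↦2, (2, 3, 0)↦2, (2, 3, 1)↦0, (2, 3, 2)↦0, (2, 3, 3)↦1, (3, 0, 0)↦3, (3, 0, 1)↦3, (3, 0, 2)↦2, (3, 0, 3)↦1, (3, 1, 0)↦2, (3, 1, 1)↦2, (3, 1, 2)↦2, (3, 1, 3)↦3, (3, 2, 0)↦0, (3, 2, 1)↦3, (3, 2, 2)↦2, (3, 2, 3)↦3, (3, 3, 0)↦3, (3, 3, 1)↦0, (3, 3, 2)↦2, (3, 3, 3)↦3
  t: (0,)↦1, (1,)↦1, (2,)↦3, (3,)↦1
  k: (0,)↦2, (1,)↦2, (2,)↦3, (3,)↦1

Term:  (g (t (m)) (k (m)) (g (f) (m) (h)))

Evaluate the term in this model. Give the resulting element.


value = 0

  m = 2
  (t (m)) = t(2,) = 3
  m = 2
  (k (m)) = k(2,) = 3
  f = 0
  m = 2
  h = 0
  (g (f) (m) (h)) = g(0, 2, 0) = 1
  (g (t (m)) (k (m)) (g (f) (m) (h))) = g(3, 3, 1) = 0


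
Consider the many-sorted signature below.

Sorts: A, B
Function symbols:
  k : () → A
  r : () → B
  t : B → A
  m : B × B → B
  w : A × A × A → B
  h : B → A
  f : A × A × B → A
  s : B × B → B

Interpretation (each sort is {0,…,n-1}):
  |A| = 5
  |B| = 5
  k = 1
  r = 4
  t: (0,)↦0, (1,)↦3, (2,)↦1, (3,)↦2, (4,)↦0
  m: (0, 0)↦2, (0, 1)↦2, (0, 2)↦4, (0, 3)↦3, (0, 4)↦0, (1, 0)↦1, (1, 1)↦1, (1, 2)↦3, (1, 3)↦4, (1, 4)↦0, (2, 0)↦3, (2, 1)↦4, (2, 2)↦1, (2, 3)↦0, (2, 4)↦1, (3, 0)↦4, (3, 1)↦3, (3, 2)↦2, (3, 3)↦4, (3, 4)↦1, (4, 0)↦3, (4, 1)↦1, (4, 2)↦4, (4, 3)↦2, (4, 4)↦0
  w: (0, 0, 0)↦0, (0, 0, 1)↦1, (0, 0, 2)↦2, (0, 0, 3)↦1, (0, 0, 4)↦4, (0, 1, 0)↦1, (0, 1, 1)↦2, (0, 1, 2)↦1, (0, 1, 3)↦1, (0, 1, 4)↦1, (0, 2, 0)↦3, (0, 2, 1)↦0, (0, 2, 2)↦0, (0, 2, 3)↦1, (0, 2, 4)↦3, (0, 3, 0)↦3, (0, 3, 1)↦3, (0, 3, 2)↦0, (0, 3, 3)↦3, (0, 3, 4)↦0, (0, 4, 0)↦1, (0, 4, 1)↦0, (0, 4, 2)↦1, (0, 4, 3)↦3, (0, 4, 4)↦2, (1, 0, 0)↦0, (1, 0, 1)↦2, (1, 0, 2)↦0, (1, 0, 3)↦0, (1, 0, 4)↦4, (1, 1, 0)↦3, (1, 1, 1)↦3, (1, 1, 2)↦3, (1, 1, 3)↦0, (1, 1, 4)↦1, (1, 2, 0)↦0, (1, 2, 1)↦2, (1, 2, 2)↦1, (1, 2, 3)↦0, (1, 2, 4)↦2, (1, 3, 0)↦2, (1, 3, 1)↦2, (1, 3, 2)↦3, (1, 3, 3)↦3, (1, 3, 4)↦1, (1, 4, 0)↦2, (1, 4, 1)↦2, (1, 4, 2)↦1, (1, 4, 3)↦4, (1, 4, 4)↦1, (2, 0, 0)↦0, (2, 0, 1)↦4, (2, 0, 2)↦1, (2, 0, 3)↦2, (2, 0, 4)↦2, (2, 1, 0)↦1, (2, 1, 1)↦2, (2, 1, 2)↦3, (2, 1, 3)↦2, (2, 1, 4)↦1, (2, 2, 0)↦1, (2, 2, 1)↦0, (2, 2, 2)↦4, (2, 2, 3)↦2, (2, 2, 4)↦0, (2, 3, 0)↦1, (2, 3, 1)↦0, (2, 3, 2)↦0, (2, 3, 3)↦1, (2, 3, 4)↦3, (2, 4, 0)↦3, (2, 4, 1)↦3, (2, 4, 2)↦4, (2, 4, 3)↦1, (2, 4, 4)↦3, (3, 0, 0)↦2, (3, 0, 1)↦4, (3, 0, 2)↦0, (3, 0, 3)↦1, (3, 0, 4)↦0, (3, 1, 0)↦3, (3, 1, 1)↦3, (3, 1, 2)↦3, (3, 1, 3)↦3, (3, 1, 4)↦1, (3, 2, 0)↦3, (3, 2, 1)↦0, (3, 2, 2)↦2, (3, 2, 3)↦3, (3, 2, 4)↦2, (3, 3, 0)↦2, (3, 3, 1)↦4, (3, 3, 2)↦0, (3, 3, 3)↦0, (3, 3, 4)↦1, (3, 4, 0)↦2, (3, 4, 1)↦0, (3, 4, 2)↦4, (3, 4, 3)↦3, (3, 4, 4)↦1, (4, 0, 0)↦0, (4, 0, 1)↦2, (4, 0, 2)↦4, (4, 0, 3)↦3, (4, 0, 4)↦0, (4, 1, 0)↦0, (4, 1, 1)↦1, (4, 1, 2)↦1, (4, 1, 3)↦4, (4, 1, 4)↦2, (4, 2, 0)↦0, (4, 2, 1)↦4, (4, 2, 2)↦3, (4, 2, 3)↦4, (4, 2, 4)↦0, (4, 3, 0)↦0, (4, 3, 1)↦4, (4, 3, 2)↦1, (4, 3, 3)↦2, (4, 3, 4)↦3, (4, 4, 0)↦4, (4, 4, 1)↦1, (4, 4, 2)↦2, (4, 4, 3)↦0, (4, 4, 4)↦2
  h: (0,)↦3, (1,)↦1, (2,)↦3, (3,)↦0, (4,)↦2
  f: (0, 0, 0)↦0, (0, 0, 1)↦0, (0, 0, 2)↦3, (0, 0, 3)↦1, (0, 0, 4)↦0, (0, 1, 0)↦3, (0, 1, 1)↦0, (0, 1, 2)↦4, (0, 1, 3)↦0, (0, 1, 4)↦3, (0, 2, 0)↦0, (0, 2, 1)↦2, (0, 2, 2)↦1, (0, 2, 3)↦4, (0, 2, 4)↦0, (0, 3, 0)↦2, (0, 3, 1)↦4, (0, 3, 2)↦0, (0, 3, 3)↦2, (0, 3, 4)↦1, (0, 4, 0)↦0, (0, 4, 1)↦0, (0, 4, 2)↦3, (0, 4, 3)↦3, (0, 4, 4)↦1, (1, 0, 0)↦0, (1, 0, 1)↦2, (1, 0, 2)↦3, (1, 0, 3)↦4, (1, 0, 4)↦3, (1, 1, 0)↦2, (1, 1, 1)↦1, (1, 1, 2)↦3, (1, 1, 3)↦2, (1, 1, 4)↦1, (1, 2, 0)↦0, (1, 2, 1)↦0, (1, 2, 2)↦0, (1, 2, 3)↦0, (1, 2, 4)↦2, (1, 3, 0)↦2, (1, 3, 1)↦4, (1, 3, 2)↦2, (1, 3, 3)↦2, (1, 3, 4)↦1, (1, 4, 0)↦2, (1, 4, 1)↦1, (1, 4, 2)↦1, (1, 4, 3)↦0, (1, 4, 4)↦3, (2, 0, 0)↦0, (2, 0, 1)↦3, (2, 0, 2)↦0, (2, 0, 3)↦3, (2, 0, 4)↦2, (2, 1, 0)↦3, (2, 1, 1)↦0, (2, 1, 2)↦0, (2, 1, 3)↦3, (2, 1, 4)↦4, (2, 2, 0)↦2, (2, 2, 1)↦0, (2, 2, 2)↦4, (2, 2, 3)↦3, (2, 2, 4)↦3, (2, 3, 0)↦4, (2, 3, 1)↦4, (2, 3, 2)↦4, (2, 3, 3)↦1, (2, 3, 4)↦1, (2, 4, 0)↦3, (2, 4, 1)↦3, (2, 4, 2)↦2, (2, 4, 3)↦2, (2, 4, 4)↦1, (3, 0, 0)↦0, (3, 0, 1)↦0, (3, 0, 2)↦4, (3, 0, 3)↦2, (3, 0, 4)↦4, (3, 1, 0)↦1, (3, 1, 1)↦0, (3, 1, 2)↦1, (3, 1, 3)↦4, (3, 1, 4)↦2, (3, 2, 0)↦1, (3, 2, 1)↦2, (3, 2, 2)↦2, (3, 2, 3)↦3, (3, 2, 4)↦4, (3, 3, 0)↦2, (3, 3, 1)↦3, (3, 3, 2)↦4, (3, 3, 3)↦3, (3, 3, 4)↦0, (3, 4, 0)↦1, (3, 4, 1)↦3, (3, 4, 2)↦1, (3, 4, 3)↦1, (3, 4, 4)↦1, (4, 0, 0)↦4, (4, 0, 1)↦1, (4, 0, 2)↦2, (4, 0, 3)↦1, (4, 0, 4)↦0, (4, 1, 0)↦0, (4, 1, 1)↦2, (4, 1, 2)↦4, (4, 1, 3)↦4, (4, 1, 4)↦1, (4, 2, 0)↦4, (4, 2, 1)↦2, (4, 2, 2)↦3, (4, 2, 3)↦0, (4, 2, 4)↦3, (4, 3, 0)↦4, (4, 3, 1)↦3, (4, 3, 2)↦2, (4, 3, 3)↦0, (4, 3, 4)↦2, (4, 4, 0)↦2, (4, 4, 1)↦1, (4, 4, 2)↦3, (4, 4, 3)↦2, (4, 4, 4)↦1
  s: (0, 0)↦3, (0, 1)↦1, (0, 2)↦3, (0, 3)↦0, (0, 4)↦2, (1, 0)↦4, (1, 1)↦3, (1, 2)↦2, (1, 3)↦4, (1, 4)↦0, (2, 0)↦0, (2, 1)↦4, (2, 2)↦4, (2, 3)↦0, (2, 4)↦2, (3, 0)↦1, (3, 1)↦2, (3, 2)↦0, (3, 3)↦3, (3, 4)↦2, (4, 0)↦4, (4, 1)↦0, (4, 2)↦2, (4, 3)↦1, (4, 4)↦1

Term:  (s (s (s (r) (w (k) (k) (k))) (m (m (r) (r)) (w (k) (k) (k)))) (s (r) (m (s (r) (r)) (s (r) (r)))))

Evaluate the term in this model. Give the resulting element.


value = 4

  r = 4
  k = 1
  k = 1
  k = 1
  (w (k) (k) (k)) = w(1, 1, 1) = 3
  (s (r) (w (k) (k) (k))) = s(4, 3) = 1
  r = 4
  r = 4
  (m (r) (r)) = m(4, 4) = 0
  k = 1
  k = 1
  k = 1
  (w (k) (k) (k)) = w(1, 1, 1) = 3
  (m (m (r) (r)) (w (k) (k) (k))) = m(0, 3) = 3
  (s (s (r) (w (k) (k) (k))) (m (m (r) (r)) (w (k) (k) (k)))) = s(1, 3) = 4
  r = 4
  r = 4
  r = 4
  (s (r) (r)) = s(4, 4) = 1
  r = 4
  r = 4
  (s (r) (r)) = s(4, 4) = 1
  (m (s (r) (r)) (s (r) (r))) = m(1, 1) = 1
  (s (r) (m (s (r) (r)) (s (r) (r)))) = s(4, 1) = 0
  (s (s (s (r) (w (k) (k) (k))) (m (m (r) (r)) (w (k) (k) (k)))) (s (r) (m (s (r) (r)) (s (r) (r))))) = s(4, 0) = 4


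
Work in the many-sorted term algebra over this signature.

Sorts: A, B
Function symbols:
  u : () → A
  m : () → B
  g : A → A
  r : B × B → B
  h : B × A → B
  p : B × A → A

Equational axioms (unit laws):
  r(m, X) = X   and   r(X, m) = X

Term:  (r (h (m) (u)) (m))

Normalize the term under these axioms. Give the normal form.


1. (r (h (m) (u)) (m))  →  (h (m) (u))

normal form = (h (m) (u))


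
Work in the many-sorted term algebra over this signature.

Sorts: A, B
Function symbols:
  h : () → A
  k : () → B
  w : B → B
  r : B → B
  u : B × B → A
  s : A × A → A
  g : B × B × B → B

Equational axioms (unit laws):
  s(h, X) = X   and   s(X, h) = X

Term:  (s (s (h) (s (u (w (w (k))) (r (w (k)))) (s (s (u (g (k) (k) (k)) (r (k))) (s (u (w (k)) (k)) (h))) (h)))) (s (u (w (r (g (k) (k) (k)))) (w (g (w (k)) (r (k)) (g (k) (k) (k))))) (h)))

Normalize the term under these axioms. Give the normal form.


1. (s (s (h) (s (u (w (w (k))) (r (w (k)))) (s (s (u (g (k) (k) (k)) (r (k))) (s (u (w (k)) (k)) (h))) (h)))) (s (u (w (r (g (k) (k) (k)))) (w (g (w (k)) (r (k)) (g (k) (k) (k))))) (h)))  →  (s (s (u (w (w (k))) (r (w (k)))) (s (s (u (g (k) (k) (k)) (r (k))) (s (u (w (k)) (k)) (h))) (h))) (s (u (w (r (g (k) (k) (k)))) (w (g (w (k)) (r (k)) (g (k) (k) (k))))) (h)))
2. (s (s (u (w (w (k))) (r (w (k)))) (s (s (u (g (k) (k) (k)) (r (k))) (s (u (w (k)) (k)) (h))) (h))) (s (u (w (r (g (k) (k) (k)))) (w (g (w (k)) (r (k)) (g (k) (k) (k))))) (h)))  →  (s (s (u (w (w (k))) (r (w (k)))) (s (u (g (k) (k) (k)) (r (k))) (s (u (w (k)) (k)) (h)))) (s (u (w (r (g (k) (k) (k)))) (w (g (w (k)) (r (k)) (g (k) (k) (k))))) (h)))
3. (s (s (u (w (w (k))) (r (w (k)))) (s (u (g (k) (k) (k)) (r (k))) (s (u (w (k)) (k)) (h)))) (s (u (w (r (g (k) (k) (k)))) (w (g (w (k)) (r (k)) (g (k) (k) (k))))) (h)))  →  (s (s (u (w (w (k))) (r (w (k)))) (s (u (g (k) (k) (k)) (r (k))) (u (w (k)) (k)))) (s (u (w (r (g (k) (k) (k)))) (w (g (w (k)) (r (k)) (g (k) (k) (k))))) (h)))
4. (s (s (u (w (w (k))) (r (w (k)))) (s (u (g (k) (k) (k)) (r (k))) (u (w (k)) (k)))) (s (u (w (r (g (k) (k) (k)))) (w (g (w (k)) (r (k)) (g (k) (k) (k))))) (h)))  →  (s (s (u (w (w (k))) (r (w (k)))) (s (u (g (k) (k) (k)) (r (k))) (u (w (k)) (k)))) (u (w (r (g (k) (k) (k)))) (w (g (w (k)) (r (k)) (g (k) (k) (k))))))

normal form = (s (s (u (w (w (k))) (r (w (k)))) (s (u (g (k) (k) (k)) (r (k))) (u (w (k)) (k)))) (u (w (r (g (k) (k) (k)))) (w (g (w (k)) (r (k)) (g (k) (k) (k))))))


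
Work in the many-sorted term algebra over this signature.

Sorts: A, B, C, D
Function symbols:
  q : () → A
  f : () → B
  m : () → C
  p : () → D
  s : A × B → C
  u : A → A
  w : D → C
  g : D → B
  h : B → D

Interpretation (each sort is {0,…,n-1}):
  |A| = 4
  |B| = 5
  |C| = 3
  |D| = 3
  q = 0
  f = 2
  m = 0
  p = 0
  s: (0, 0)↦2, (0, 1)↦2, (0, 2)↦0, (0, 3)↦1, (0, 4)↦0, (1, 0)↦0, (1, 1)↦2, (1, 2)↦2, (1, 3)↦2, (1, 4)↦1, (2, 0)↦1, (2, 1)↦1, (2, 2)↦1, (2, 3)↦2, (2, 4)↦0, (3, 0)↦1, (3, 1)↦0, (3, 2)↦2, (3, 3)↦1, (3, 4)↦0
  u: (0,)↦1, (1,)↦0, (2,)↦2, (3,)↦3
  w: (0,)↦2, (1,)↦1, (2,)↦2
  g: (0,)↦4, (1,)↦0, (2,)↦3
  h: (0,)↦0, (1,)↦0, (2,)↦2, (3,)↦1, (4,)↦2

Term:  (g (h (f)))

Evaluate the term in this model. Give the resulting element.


  f = 2
  (h (f)) = h(2,) = 2
  (g (h (f))) = g(2,) = 3

value = 3


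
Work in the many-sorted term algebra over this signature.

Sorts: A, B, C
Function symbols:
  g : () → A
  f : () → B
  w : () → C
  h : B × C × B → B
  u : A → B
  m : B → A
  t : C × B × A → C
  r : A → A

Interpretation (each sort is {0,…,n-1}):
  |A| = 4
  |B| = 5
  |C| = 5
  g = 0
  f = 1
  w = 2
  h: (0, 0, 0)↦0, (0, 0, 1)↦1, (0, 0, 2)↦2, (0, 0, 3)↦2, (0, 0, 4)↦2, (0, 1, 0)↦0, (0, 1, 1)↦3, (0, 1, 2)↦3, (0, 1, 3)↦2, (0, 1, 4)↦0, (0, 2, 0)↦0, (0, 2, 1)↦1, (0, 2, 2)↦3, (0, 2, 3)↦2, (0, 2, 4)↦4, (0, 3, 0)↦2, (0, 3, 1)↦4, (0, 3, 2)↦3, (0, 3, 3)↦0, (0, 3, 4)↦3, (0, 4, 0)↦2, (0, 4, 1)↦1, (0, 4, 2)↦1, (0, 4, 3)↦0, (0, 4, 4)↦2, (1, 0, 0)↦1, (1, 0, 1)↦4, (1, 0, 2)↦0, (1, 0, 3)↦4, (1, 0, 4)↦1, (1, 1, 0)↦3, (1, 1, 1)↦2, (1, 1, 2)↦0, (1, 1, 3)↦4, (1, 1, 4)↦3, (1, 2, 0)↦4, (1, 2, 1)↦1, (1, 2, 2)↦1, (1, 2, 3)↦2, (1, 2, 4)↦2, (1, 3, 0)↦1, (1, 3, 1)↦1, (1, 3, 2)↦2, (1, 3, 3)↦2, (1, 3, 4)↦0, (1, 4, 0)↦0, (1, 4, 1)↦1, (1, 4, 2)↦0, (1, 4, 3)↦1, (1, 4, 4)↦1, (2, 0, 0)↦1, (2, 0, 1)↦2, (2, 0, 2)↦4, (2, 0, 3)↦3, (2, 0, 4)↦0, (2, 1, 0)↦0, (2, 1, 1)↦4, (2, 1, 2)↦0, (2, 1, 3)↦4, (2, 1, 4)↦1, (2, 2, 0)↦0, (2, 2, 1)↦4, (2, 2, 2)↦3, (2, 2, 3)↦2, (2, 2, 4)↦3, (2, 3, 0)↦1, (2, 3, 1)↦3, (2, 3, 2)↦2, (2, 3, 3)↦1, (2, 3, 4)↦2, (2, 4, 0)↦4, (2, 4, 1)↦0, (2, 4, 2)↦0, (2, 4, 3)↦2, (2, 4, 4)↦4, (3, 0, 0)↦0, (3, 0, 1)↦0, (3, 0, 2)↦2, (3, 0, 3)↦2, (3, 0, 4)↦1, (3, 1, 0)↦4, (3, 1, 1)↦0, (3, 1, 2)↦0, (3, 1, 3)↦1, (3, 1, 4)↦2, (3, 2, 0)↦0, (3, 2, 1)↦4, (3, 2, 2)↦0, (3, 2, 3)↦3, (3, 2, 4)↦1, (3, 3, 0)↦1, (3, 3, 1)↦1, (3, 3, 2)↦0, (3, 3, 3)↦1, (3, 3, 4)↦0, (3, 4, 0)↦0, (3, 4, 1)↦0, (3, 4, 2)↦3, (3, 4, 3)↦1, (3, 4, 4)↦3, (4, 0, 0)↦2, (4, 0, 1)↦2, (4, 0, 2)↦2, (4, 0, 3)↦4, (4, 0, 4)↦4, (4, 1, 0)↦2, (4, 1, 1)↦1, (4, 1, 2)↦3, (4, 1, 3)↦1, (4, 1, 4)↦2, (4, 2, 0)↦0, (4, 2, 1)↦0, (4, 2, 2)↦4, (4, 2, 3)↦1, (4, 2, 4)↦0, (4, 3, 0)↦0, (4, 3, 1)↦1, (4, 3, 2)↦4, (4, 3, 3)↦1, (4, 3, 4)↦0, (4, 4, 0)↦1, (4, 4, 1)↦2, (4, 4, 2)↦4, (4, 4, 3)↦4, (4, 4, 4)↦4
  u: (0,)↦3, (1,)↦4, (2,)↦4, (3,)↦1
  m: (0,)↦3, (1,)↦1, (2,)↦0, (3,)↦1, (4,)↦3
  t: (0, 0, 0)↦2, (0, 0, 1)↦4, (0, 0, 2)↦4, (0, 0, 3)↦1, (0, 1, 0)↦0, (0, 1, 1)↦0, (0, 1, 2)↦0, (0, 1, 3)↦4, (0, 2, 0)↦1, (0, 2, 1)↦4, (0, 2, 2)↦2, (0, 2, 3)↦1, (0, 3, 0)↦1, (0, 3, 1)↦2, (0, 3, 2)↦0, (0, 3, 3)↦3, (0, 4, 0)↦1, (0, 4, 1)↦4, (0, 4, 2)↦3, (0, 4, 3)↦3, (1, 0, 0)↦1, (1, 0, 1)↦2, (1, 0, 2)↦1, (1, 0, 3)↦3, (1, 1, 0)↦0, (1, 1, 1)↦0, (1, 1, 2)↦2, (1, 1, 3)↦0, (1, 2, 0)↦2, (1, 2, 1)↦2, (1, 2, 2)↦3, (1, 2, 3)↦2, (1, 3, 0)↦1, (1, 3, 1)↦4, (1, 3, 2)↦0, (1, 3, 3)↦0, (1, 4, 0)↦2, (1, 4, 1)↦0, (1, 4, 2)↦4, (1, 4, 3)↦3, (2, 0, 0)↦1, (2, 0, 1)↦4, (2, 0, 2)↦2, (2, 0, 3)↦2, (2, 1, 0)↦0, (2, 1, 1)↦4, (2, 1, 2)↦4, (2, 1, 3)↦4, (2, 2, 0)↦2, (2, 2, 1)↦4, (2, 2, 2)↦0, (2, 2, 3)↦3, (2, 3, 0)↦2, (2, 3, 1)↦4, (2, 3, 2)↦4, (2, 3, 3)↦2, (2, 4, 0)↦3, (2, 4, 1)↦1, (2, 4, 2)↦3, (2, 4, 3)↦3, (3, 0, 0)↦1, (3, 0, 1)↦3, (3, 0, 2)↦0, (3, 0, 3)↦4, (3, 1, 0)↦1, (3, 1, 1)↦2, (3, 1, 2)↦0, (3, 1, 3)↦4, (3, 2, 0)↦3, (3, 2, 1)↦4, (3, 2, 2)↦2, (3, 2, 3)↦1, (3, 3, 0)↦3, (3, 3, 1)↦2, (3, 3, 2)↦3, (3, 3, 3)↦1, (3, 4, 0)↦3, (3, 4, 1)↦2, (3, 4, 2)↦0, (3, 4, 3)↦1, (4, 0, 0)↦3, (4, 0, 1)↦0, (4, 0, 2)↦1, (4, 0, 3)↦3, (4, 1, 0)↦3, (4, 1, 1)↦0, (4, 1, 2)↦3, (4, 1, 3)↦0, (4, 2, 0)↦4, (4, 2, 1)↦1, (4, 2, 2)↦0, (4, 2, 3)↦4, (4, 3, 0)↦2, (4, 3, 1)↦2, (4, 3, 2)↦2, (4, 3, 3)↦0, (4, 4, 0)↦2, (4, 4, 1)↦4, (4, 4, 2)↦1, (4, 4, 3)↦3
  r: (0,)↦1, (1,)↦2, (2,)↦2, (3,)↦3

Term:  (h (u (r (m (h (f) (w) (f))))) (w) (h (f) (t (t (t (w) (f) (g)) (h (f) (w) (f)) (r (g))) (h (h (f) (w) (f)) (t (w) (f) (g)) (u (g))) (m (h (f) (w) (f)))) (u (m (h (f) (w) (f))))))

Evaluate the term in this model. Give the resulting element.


value = 0

  f = 1
  w = 2
  f = 1
  (h (f) (w) (f)) = h(1, 2, 1) = 1
  (m (h (f) (w) (f))) = m(1,) = 1
  (r (m (h (f) (w) (f)))) = r(1,) = 2
  (u (r (m (h (f) (w) (f))))) = u(2,) = 4
  w = 2
  f = 1
  w = 2
  f = 1
  g = 0
  (t (w) (f) (g)) = t(2, 1, 0) = 0
  f = 1
  w = 2
  f = 1
  (h (f) (w) (f)) = h(1, 2, 1) = 1
  g = 0
  (r (g)) = r(0,) = 1
  (t (t (w) (f) (g)) (h (f) (w) (f)) (r (g))) = t(0, 1, 1) = 0
  f = 1
  w = 2
  f = 1
  (h (f) (w) (f)) = h(1, 2, 1) = 1
  w = 2
  f = 1
  g = 0
  (t (w) (f) (g)) = t(2, 1, 0) = 0
  g = 0
  (u (g)) = u(0,) = 3
  (h (h (f) (w) (f)) (t (w) (f) (g)) (u (g))) = h(1, 0, 3) = 4
  f = 1
  w = 2
  f = 1
  (h (f) (w) (f)) = h(1, 2, 1) = 1
  (m (h (f) (w) (f))) = m(1,) = 1
  (t (t (t (w) (f) (g)) (h (f) (w) (f)) (r (g))) (h (h (f) (w) (f)) (t (w) (f) (g)) (u (g))) (m (h (f) (w) (f)))) = t(0, 4, 1) = 4
  f = 1
  w = 2
  f = 1
  (h (f) (w) (f)) = h(1, 2, 1) = 1
  (m (h (f) (w) (f))) = m(1,) = 1
  (u (m (h (f) (w) (f)))) = u(1,) = 4
  (h (f) (t (t (t (w) (f) (g)) (h (f) (w) (f)) (r (g))) (h (h (f) (w) (f)) (t (w) (f) (g)) (u (g))) (m (h (f) (w) (f)))) (u (m (h (f) (w) (f))))) = h(1, 4, 4) = 1
  (h (u (r (m (h (f) (w) (f))))) (w) (h (f) (t (t (t (w) (f) (g)) (h (f) (w) (f)) (r (g))) (h (h (f) (w) (f)) (t (w) (f) (g)) (u (g))) (m (h (f) (w) (f)))) (u (m (h (f) (w) (f)))))) = h(4, 2, 1) = 0


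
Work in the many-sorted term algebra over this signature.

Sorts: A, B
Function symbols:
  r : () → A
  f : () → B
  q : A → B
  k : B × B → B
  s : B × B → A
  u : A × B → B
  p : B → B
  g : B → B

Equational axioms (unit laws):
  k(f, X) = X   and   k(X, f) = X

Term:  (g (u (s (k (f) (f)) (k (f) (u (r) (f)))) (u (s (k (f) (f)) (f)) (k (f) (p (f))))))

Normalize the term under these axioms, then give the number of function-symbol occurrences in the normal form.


size = 13

1. (g (u (s (k (f) (f)) (k (f) (u (r) (f)))) (u (s (k (f) (f)) (f)) (k (f) (p (f))))))  →  (g (u (s (f) (k (f) (u (r) (f)))) (u (s (k (f) (f)) (f)) (k (f) (p (f))))))
2. (g (u (s (f) (k (f) (u (r) (f)))) (u (s (k (f) (f)) (f)) (k (f) (p (f))))))  →  (g (u (s (f) (u (r) (f))) (u (s (k (f) (f)) (f)) (k (f) (p (f))))))
3. (g (u (s (f) (u (r) (f))) (u (s (k (f) (f)) (f)) (k (f) (p (f))))))  →  (g (u (s (f) (u (r) (f))) (u (s (f) (f)) (k (f) (p (f))))))
4. (g (u (s (f) (u (r) (f))) (u (s (f) (f)) (k (f) (p (f))))))  →  (g (u (s (f) (u (r) (f))) (u (s (f) (f)) (p (f)))))
normal form: (g (u (s (f) (u (r) (f))) (u (s (f) (f)) (p (f)))))


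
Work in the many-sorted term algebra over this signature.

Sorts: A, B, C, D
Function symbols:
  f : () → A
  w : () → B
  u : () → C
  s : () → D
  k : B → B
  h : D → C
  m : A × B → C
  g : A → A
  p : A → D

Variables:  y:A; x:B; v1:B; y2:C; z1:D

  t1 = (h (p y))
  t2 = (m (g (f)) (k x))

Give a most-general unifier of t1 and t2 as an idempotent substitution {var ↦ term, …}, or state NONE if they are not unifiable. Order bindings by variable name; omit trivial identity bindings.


NONE (not unifiable)

head clash or occurs-check failure — not unifiable


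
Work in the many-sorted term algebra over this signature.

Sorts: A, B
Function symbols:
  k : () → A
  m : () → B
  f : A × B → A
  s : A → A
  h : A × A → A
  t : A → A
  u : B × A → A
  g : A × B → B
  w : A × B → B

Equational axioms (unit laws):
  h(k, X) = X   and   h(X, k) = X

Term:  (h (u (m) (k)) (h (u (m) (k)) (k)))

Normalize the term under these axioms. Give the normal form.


normal form = (h (u (m) (k)) (u (m) (k)))

1. (h (u (m) (k)) (h (u (m) (k)) (k)))  →  (h (u (m) (k)) (u (m) (k)))


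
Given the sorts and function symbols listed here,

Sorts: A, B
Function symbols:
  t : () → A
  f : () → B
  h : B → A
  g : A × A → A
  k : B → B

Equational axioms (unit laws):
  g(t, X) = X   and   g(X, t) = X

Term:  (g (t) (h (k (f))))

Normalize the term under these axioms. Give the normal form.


1. (g (t) (h (k (f))))  →  (h (k (f)))

normal form = (h (k (f)))


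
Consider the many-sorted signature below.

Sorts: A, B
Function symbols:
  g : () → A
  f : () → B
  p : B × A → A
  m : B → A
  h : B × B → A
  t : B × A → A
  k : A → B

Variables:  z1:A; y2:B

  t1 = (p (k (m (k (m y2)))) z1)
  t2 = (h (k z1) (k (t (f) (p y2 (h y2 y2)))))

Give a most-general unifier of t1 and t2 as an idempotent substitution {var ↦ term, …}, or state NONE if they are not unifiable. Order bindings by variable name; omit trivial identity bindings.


head clash or occurs-check failure — not unifiable

NONE (not unifiable)


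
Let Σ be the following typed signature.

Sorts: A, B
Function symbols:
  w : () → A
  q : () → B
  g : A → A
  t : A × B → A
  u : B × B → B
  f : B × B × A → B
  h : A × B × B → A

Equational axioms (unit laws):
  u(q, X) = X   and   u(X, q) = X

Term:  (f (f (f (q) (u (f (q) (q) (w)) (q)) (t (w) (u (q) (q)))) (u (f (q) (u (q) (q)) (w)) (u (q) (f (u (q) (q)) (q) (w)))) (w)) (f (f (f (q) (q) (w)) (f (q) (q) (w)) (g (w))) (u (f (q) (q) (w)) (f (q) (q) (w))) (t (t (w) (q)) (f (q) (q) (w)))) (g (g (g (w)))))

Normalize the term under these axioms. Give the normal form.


1. (f (f (f (q) (u (f (q) (q) (w)) (q)) (t (w) (u (q) (q)))) (u (f (q) (u (q) (q)) (w)) (u (q) (f (u (q) (q)) (q) (w)))) (w)) (f (f (f (q) (q) (w)) (f (q) (q) (w)) (g (w))) (u (f (q) (q) (w)) (f (q) (q) (w))) (t (t (w) (q)) (f (q) (q) (w)))) (g (g (g (w)))))  →  (f (f (f (q) (f (q) (q) (w)) (t (w) (u (q) (q)))) (u (f (q) (u (q) (q)) (w)) (u (q) (f (u (q) (q)) (q) (w)))) (w)) (f (f (f (q) (q) (w)) (f (q) (q) (w)) (g (w))) (u (f (q) (q) (w)) (f (q) (q) (w))) (t (t (w) (q)) (f (q) (q) (w)))) (g (g (g (w)))))
2. (f (f (f (q) (f (q) (q) (w)) (t (w) (u (q) (q)))) (u (f (q) (u (q) (q)) (w)) (u (q) (f (u (q) (q)) (q) (w)))) (w)) (f (f (f (q) (q) (w)) (f (q) (q) (w)) (g (w))) (u (f (q) (q) (w)) (f (q) (q) (w))) (t (t (w) (q)) (f (q) (q) (w)))) (g (g (g (w)))))  →  (f (f (f (q) (f (q) (q) (w)) (t (w) (q))) (u (f (q) (u (q) (q)) (w)) (u (q) (f (u (q) (q)) (q) (w)))) (w)) (f (f (f (q) (q) (w)) (f (q) (q) (w)) (g (w))) (u (f (q) (q) (w)) (f (q) (q) (w))) (t (t (w) (q)) (f (q) (q) (w)))) (g (g (g (w)))))
3. (f (f (f (q) (f (q) (q) (w)) (t (w) (q))) (u (f (q) (u (q) (q)) (w)) (u (q) (f (u (q) (q)) (q) (w)))) (w)) (f (f (f (q) (q) (w)) (f (q) (q) (w)) (g (w))) (u (f (q) (q) (w)) (f (q) (q) (w))) (t (t (w) (q)) (f (q) (q) (w)))) (g (g (g (w)))))  →  (f (f (f (q) (f (q) (q) (w)) (t (w) (q))) (u (f (q) (q) (w)) (u (q) (f (u (q) (q)) (q) (w)))) (w)) (f (f (f (q) (q) (w)) (f (q) (q) (w)) (g (w))) (u (f (q) (q) (w)) (f (q) (q) (w))) (t (t (w) (q)) (f (q) (q) (w)))) (g (g (g (w)))))
4. (f (f (f (q) (f (q) (q) (w)) (t (w) (q))) (u (f (q) (q) (w)) (u (q) (f (u (q) (q)) (q) (w)))) (w)) (f (f (f (q) (q) (w)) (f (q) (q) (w)) (g (w))) (u (f (q) (q) (w)) (f (q) (q) (w))) (t (t (w) (q)) (f (q) (q) (w)))) (g (g (g (w)))))  →  (f (f (f (q) (f (q) (q) (w)) (t (w) (q))) (u (f (q) (q) (w)) (f (u (q) (q)) (q) (w))) (w)) (f (f (f (q) (q) (w)) (f (q) (q) (w)) (g (w))) (u (f (q) (q) (w)) (f (q) (q) (w))) (t (t (w) (q)) (f (q) (q) (w)))) (g (g (g (w)))))
5. (f (f (f (q) (f (q) (q) (w)) (t (w) (q))) (u (f (q) (q) (w)) (f (u (q) (q)) (q) (w))) (w)) (f (f (f (q) (q) (w)) (f (q) (q) (w)) (g (w))) (u (f (q) (q) (w)) (f (q) (q) (w))) (t (t (w) (q)) (f (q) (q) (w)))) (g (g (g (w)))))  →  (f (f (f (q) (f (q) (q) (w)) (t (w) (q))) (u (f (q) (q) (w)) (f (q) (q) (w))) (w)) (f (f (f (q) (q) (w)) (f (q) (q) (w)) (g (w))) (u (f (q) (q) (w)) (f (q) (q) (w))) (t (t (w) (q)) (f (q) (q) (w)))) (g (g (g (w)))))

normal form = (f (f (f (q) (f (q) (q) (w)) (t (w) (q))) (u (f (q) (q) (w)) (f (q) (q) (w))) (w)) (f (f (f (q) (q) (w)) (f (q) (q) (w)) (g (w))) (u (f (q) (q) (w)) (f (q) (q) (w))) (t (t (w) (q)) (f (q) (q) (w)))) (g (g (g (w)))))


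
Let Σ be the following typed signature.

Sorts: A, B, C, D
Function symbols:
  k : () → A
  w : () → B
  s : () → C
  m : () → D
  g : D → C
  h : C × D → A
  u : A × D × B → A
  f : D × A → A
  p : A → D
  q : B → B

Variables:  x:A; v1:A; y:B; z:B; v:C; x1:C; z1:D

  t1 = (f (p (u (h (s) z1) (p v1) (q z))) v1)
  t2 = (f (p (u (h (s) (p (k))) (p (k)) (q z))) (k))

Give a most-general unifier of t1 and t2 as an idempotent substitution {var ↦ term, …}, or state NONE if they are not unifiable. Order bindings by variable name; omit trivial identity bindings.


{v1 ↦ (k), z1 ↦ (p (k))}


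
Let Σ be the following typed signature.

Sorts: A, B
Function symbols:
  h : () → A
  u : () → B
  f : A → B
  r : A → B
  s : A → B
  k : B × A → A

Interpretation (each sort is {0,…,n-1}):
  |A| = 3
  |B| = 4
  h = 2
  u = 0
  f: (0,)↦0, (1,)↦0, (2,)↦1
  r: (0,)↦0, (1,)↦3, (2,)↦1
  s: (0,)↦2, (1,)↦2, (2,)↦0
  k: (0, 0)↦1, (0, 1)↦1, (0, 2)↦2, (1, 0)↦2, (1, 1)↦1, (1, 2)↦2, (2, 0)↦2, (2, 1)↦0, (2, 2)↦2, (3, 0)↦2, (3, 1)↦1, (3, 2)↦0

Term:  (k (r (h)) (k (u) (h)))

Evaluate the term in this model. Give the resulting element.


value = 2

  h = 2
  (r (h)) = r(2,) = 1
  u = 0
  h = 2
  (k (u) (h)) = k(0, 2) = 2
  (k (r (h)) (k (u) (h))) = k(1, 2) = 2


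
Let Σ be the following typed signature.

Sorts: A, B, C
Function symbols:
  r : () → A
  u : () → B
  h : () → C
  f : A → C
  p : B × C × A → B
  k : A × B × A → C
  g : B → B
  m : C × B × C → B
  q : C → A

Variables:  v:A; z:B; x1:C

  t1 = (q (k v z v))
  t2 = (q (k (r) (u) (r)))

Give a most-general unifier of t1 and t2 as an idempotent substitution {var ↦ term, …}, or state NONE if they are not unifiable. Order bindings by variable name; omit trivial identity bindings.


{v ↦ (r), z ↦ (u)}


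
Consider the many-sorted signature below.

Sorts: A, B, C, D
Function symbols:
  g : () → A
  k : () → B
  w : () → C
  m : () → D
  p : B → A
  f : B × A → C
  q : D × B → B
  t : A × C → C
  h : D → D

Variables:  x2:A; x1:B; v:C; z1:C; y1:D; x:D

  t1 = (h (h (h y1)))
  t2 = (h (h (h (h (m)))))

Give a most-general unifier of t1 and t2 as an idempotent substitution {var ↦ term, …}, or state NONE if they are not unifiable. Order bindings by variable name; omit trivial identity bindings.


{y1 ↦ (h (m))}


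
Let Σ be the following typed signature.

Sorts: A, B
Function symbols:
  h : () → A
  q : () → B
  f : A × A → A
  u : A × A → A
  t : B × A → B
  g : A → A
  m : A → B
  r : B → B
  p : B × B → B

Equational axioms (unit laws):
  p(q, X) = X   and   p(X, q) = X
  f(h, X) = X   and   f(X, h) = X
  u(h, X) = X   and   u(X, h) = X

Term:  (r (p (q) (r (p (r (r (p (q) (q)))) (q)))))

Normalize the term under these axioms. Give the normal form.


normal form = (r (r (r (r (q)))))

1. (r (p (q) (r (p (r (r (p (q) (q)))) (q)))))  →  (r (r (p (r (r (p (q) (q)))) (q))))
2. (r (r (p (r (r (p (q) (q)))) (q))))  →  (r (r (r (r (p (q) (q))))))
3. (r (r (r (r (p (q) (q))))))  →  (r (r (r (r (q)))))


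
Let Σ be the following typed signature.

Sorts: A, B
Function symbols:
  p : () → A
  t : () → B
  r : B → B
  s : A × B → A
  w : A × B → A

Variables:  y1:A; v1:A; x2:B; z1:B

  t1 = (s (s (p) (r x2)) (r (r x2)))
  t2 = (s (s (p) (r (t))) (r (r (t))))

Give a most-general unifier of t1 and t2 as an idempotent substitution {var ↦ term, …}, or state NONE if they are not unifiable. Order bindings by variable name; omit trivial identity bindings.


{x2 ↦ (t)}


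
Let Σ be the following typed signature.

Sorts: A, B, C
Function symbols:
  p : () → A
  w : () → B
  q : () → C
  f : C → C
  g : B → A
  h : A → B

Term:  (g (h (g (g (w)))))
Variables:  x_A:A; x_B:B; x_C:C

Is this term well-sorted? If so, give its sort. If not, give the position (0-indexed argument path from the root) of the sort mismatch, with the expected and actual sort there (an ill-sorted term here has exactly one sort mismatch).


ill-sorted at position [0, 0, 0]: expected B, got A

        (w) : B
      (g (w)) : A
    (g (g (w))) : ✗ arg 0 at [0, 0, 0] has sort A, expected B


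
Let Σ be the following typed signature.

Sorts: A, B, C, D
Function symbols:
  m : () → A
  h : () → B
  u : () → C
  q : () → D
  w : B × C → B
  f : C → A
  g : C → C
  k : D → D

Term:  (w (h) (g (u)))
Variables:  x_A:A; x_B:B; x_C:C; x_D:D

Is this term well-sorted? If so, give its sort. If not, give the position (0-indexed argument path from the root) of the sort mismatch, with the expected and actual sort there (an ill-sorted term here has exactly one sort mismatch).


well-sorted; sort = B

  (h) : B
    (u) : C
  (g (u)) : C
(w (h) (g (u))) : B


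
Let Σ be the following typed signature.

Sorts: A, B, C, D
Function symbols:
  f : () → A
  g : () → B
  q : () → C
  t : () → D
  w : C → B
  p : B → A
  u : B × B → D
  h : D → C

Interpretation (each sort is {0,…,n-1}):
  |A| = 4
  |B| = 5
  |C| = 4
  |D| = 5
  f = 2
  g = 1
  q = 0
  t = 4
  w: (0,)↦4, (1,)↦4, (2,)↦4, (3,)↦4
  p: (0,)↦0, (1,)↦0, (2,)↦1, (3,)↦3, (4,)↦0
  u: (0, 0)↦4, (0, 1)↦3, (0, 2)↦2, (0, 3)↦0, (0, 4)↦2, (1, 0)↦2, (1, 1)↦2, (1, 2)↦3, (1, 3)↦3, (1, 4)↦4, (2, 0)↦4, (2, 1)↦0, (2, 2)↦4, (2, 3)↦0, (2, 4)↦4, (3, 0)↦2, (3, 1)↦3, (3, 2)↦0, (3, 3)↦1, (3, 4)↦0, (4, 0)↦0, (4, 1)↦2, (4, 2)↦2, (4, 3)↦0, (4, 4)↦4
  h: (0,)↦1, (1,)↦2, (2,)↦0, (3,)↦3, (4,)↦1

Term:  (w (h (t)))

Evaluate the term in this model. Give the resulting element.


  t = 4
  (h (t)) = h(4,) = 1
  (w (h (t))) = w(1,) = 4

value = 4


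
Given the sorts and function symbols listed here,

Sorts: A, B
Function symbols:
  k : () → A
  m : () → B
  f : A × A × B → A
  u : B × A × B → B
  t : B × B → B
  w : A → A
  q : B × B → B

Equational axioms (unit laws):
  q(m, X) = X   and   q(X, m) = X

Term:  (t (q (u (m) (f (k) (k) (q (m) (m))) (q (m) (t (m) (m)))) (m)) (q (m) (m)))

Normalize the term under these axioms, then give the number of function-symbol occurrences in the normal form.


1. (t (q (u (m) (f (k) (k) (q (m) (m))) (q (m) (t (m) (m)))) (m)) (q (m) (m)))  →  (t (u (m) (f (k) (k) (q (m) (m))) (q (m) (t (m) (m)))) (q (m) (m)))
2. (t (u (m) (f (k) (k) (q (m) (m))) (q (m) (t (m) (m)))) (q (m) (m)))  →  (t (u (m) (f (k) (k) (m)) (q (m) (t (m) (m)))) (q (m) (m)))
3. (t (u (m) (f (k) (k) (m)) (q (m) (t (m) (m)))) (q (m) (m)))  →  (t (u (m) (f (k) (k) (m)) (t (m) (m))) (q (m) (m)))
4. (t (u (m) (f (k) (k) (m)) (t (m) (m))) (q (m) (m)))  →  (t (u (m) (f (k) (k) (m)) (t (m) (m))) (m))
normal form: (t (u (m) (f (k) (k) (m)) (t (m) (m))) (m))

size = 11


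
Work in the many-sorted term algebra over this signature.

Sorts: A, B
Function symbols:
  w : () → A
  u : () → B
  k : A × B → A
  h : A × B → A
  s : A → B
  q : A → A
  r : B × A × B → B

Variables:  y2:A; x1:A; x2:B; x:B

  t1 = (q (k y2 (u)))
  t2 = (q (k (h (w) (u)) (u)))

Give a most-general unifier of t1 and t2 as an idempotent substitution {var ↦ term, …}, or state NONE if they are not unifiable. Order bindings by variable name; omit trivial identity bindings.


{y2 ↦ (h (w) (u))}


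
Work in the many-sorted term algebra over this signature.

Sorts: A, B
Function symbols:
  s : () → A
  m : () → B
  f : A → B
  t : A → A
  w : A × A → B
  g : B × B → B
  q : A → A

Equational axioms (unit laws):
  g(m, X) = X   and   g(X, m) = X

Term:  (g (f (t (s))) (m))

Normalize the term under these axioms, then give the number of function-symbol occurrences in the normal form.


1. (g (f (t (s))) (m))  →  (f (t (s)))
normal form: (f (t (s)))

size = 3


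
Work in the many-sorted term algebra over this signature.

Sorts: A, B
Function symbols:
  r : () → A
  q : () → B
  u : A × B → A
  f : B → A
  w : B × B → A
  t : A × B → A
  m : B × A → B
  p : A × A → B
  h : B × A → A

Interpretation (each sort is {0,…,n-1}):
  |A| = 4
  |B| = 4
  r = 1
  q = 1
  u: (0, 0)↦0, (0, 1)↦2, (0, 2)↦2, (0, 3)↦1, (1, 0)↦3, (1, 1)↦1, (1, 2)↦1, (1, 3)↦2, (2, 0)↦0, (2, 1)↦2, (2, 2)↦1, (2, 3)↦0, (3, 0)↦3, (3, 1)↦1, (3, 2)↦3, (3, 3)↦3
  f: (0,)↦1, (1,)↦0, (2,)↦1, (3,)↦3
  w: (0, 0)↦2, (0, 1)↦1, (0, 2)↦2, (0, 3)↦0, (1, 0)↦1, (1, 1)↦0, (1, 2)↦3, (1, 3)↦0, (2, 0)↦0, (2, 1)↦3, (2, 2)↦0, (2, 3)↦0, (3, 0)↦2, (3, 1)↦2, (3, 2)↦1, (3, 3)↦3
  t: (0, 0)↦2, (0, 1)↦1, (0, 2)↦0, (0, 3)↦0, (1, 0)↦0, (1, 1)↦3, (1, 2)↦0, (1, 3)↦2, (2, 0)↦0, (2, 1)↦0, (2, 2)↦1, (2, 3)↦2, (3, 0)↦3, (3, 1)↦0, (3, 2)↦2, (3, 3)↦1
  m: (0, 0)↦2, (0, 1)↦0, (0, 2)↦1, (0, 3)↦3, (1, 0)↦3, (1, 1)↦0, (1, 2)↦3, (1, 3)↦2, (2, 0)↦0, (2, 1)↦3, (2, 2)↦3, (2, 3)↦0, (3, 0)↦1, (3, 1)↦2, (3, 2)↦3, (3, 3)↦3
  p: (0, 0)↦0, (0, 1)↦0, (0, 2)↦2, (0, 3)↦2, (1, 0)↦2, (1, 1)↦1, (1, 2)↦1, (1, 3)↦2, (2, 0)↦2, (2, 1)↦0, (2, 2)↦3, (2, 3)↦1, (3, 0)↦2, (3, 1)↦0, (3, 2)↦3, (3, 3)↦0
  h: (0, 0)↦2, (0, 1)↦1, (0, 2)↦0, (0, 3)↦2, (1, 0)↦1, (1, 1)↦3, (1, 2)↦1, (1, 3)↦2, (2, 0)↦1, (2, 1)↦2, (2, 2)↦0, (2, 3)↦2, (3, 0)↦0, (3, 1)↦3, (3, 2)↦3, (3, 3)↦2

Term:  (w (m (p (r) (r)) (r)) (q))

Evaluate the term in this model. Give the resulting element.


value = 1

  r = 1
  r = 1
  (p (r) (r)) = p(1, 1) = 1
  r = 1
  (m (p (r) (r)) (r)) = m(1, 1) = 0
  q = 1
  (w (m (p (r) (r)) (r)) (q)) = w(0, 1) = 1


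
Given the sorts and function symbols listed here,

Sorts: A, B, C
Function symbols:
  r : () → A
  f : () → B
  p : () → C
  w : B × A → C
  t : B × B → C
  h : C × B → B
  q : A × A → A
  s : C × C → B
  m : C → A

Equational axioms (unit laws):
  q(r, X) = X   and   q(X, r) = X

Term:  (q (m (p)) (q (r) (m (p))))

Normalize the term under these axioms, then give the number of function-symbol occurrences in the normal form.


size = 5

1. (q (m (p)) (q (r) (m (p))))  →  (q (m (p)) (m (p)))
normal form: (q (m (p)) (m (p)))


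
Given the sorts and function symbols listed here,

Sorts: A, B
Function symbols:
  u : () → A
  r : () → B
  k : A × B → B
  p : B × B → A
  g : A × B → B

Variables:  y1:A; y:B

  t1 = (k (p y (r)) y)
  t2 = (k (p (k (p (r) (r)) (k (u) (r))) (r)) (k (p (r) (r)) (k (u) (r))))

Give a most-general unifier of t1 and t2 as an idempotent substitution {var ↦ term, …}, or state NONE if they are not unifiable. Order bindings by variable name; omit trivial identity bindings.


{y ↦ (k (p (r) (r)) (k (u) (r)))}


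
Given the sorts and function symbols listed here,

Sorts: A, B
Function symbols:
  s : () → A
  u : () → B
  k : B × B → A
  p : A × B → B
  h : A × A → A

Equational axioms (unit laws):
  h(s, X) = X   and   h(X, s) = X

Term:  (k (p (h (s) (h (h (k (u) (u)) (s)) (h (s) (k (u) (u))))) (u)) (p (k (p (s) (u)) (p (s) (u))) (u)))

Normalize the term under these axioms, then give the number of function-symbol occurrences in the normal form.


1. (k (p (h (s) (h (h (k (u) (u)) (s)) (h (s) (k (u) (u))))) (u)) (p (k (p (s) (u)) (p (s) (u))) (u)))  →  (k (p (h (h (k (u) (u)) (s)) (h (s) (k (u) (u)))) (u)) (p (k (p (s) (u)) (p (s) (u))) (u)))
2. (k (p (h (h (k (u) (u)) (s)) (h (s) (k (u) (u)))) (u)) (p (k (p (s) (u)) (p (s) (u))) (u)))  →  (k (p (h (k (u) (u)) (h (s) (k (u) (u)))) (u)) (p (k (p (s) (u)) (p (s) (u))) (u)))
3. (k (p (h (k (u) (u)) (h (s) (k (u) (u)))) (u)) (p (k (p (s) (u)) (p (s) (u))) (u)))  →  (k (p (h (k (u) (u)) (k (u) (u))) (u)) (p (k (p (s) (u)) (p (s) (u))) (u)))
normal form: (k (p (h (k (u) (u)) (k (u) (u))) (u)) (p (k (p (s) (u)) (p (s) (u))) (u)))

size = 19


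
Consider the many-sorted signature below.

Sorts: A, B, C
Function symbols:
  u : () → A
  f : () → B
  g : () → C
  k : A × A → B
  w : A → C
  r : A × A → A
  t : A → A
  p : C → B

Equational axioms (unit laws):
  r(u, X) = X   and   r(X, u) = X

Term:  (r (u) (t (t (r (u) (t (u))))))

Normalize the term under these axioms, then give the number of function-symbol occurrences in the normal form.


1. (r (u) (t (t (r (u) (t (u))))))  →  (t (t (r (u) (t (u)))))
2. (t (t (r (u) (t (u)))))  →  (t (t (t (u))))
normal form: (t (t (t (u))))

size = 4


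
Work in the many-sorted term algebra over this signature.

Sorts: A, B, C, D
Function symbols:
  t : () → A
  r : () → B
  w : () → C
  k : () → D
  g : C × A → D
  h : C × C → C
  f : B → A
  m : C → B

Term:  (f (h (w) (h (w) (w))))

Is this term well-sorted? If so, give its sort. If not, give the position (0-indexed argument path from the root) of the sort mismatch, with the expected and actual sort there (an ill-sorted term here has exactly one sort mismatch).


ill-sorted at position [0]: expected B, got C

    (w) : C
      (w) : C
      (w) : C
    (h (w) (w)) : C
  (h (w) (h (w) (w))) : C
(f (h (w) (h (w) (w)))) : ✗ arg 0 at [0] has sort C, expected B


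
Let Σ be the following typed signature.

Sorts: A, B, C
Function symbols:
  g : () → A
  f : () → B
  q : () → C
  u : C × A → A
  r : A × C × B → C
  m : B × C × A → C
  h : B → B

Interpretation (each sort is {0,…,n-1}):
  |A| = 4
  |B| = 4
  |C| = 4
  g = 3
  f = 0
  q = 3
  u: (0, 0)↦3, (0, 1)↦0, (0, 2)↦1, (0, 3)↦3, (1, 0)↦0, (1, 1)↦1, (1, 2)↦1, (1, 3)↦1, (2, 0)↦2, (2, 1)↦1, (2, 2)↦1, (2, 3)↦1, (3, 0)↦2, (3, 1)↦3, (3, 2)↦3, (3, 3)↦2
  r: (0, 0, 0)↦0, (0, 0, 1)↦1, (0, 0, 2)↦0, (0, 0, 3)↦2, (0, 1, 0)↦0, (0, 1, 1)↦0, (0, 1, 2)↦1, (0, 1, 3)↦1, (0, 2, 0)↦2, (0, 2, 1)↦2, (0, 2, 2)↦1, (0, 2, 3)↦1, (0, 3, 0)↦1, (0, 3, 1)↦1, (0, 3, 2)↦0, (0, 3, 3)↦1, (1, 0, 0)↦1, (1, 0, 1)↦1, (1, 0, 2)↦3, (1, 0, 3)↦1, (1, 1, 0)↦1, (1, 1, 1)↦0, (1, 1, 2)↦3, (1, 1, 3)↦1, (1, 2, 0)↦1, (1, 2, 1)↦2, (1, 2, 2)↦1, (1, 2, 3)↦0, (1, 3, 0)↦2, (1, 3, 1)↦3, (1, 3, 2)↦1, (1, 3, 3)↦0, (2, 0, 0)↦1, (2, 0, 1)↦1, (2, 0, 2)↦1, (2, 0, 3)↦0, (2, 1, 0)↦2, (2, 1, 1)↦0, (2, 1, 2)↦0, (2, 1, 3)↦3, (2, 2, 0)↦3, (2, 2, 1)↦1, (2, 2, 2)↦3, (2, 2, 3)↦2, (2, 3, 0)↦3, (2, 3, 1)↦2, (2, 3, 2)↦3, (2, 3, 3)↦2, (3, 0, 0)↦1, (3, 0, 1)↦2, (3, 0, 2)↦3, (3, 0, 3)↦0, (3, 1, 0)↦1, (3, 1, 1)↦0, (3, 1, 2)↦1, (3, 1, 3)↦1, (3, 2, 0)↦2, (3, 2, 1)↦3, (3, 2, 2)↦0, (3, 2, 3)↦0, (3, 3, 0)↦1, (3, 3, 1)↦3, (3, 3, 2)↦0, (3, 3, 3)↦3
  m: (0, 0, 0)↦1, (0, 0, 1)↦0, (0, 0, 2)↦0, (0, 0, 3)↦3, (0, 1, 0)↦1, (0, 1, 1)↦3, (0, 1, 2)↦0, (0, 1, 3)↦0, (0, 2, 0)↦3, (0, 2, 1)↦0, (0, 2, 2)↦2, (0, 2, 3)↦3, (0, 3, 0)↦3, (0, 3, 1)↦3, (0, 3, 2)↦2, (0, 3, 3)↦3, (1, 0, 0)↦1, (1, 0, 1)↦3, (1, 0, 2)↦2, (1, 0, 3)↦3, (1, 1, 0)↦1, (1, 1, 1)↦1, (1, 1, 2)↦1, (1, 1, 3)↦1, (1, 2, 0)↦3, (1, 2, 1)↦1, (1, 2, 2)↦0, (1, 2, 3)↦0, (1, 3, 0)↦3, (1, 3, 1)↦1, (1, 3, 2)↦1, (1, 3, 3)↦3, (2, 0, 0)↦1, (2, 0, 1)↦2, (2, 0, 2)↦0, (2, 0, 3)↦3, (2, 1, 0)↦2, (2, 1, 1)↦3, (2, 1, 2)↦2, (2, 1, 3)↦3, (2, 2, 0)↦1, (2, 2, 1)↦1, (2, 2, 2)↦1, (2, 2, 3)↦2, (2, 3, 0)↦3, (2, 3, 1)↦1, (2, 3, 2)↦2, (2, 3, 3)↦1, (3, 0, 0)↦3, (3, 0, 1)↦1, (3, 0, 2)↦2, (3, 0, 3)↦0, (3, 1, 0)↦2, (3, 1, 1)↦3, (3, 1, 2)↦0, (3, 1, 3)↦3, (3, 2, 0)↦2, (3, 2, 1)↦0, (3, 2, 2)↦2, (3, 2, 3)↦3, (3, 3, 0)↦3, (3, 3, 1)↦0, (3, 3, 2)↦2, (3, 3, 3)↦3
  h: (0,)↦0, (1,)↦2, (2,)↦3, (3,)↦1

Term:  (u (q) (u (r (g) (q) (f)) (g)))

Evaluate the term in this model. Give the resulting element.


  q = 3
  g = 3
  q = 3
  f = 0
  (r (g) (q) (f)) = r(3, 3, 0) = 1
  g = 3
  (u (r (g) (q) (f)) (g)) = u(1, 3) = 1
  (u (q) (u (r (g) (q) (f)) (g))) = u(3, 1) = 3

value = 3


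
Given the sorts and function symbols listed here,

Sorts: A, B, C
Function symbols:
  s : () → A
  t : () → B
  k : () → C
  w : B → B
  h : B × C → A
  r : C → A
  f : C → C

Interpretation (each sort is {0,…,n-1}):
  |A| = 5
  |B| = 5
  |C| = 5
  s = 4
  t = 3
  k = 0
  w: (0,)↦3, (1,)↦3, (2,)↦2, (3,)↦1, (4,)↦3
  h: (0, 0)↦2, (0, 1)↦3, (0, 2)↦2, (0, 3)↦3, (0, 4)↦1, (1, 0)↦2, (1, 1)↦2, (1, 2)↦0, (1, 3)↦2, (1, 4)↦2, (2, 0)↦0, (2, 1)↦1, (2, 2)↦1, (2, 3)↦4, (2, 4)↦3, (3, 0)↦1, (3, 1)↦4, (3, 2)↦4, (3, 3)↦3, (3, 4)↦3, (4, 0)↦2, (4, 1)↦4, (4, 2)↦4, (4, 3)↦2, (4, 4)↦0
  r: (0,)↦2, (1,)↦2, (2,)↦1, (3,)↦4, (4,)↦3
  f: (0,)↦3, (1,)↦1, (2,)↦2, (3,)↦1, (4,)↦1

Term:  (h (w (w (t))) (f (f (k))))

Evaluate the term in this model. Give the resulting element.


value = 4

  t = 3
  (w (t)) = w(3,) = 1
  (w (w (t))) = w(1,) = 3
  k = 0
  (f (k)) = f(0,) = 3
  (f (f (k))) = f(3,) = 1
  (h (w (w (t))) (f (f (k)))) = h(3, 1) = 4
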